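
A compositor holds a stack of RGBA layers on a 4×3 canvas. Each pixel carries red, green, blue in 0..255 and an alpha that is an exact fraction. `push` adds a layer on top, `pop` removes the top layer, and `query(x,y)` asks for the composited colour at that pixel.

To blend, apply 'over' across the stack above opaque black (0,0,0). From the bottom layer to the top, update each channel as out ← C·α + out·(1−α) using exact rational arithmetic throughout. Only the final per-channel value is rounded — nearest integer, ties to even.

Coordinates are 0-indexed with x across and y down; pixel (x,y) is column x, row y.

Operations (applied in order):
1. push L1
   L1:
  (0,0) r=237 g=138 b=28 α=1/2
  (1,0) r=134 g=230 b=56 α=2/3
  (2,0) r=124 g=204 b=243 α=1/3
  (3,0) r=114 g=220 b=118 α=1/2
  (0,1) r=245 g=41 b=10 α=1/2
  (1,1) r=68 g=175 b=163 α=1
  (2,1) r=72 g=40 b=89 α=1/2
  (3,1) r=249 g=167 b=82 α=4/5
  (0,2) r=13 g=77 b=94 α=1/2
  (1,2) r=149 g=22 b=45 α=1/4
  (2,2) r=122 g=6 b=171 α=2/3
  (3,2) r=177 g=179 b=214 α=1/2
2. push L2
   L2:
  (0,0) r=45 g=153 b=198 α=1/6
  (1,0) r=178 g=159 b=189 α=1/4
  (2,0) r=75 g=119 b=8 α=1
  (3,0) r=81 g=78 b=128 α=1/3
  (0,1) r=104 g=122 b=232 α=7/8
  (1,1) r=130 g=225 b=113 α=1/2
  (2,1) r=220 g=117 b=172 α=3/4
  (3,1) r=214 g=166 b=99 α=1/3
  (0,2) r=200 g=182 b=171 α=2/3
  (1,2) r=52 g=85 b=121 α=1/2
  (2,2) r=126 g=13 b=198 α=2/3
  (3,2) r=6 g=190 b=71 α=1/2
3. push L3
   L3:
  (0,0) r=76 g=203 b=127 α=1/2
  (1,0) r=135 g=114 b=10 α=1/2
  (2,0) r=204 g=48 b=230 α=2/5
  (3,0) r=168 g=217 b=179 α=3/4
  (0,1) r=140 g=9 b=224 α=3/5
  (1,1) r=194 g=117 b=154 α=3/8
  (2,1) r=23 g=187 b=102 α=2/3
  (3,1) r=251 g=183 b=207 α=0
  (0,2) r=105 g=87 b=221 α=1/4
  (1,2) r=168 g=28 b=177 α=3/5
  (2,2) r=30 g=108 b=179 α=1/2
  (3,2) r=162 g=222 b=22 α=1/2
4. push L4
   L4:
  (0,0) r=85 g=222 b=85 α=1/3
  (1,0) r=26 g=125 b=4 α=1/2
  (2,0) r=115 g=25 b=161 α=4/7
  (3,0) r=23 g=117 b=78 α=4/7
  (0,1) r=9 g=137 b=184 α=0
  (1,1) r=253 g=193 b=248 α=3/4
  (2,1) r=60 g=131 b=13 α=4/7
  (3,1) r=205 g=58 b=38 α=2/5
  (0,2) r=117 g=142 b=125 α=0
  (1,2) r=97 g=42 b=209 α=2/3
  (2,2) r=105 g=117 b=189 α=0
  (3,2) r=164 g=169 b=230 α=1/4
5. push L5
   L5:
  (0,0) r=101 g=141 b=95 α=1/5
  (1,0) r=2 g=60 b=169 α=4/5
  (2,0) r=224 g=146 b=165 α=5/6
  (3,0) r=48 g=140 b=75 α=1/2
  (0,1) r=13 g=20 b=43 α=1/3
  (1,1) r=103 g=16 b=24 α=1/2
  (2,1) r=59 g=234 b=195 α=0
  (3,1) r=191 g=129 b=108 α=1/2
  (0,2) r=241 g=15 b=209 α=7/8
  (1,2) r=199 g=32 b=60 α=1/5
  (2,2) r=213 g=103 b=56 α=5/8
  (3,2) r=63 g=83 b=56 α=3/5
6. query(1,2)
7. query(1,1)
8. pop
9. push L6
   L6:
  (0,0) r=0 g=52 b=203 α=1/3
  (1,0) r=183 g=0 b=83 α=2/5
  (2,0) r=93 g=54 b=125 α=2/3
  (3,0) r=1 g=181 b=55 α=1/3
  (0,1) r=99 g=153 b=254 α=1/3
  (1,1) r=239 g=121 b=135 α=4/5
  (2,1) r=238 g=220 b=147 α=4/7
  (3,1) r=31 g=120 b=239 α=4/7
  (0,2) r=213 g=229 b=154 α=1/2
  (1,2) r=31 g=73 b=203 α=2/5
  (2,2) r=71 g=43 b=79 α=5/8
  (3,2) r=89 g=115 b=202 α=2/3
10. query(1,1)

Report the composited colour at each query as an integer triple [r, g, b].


query (1,2) [L1,L2,L3,L4,L5] — begin 0,0,0
+L1 (α=1/4) → [149/4, 11/2, 45/4]
+L2 (α=1/2) → [357/8, 181/4, 529/8]
+L3 (α=3/5) → [2373/20, 349/10, 2653/20]
+L4 (α=2/3) → [6253/60, 1189/30, 3671/20]
+L5 (α=1/5) → [9238/75, 2858/75, 3971/25]
= [123, 38, 159]

(1,1) stack=L1,L2,L3,L4,L5; from [0,0,0]:
after L1 α=1: [68, 175, 163]
after L2 α=1/2: [99, 200, 138]
after L3 α=3/8: [1077/8, 1351/8, 144]
after L4 α=3/4: [7149/32, 5983/32, 222]
after L5 α=1/2: [10445/64, 6495/64, 123]
rounded: [163, 101, 123]

query (1,1) [L1,L2,L3,L4,L6] — begin 0,0,0
L1 α=1: [68, 175, 163]
L2 α=1/2: [99, 200, 138]
L3 α=3/8: [1077/8, 1351/8, 144]
L4 α=3/4: [7149/32, 5983/32, 222]
L6 α=4/5: [37741/160, 21471/160, 762/5]
rounded: [236, 134, 152]


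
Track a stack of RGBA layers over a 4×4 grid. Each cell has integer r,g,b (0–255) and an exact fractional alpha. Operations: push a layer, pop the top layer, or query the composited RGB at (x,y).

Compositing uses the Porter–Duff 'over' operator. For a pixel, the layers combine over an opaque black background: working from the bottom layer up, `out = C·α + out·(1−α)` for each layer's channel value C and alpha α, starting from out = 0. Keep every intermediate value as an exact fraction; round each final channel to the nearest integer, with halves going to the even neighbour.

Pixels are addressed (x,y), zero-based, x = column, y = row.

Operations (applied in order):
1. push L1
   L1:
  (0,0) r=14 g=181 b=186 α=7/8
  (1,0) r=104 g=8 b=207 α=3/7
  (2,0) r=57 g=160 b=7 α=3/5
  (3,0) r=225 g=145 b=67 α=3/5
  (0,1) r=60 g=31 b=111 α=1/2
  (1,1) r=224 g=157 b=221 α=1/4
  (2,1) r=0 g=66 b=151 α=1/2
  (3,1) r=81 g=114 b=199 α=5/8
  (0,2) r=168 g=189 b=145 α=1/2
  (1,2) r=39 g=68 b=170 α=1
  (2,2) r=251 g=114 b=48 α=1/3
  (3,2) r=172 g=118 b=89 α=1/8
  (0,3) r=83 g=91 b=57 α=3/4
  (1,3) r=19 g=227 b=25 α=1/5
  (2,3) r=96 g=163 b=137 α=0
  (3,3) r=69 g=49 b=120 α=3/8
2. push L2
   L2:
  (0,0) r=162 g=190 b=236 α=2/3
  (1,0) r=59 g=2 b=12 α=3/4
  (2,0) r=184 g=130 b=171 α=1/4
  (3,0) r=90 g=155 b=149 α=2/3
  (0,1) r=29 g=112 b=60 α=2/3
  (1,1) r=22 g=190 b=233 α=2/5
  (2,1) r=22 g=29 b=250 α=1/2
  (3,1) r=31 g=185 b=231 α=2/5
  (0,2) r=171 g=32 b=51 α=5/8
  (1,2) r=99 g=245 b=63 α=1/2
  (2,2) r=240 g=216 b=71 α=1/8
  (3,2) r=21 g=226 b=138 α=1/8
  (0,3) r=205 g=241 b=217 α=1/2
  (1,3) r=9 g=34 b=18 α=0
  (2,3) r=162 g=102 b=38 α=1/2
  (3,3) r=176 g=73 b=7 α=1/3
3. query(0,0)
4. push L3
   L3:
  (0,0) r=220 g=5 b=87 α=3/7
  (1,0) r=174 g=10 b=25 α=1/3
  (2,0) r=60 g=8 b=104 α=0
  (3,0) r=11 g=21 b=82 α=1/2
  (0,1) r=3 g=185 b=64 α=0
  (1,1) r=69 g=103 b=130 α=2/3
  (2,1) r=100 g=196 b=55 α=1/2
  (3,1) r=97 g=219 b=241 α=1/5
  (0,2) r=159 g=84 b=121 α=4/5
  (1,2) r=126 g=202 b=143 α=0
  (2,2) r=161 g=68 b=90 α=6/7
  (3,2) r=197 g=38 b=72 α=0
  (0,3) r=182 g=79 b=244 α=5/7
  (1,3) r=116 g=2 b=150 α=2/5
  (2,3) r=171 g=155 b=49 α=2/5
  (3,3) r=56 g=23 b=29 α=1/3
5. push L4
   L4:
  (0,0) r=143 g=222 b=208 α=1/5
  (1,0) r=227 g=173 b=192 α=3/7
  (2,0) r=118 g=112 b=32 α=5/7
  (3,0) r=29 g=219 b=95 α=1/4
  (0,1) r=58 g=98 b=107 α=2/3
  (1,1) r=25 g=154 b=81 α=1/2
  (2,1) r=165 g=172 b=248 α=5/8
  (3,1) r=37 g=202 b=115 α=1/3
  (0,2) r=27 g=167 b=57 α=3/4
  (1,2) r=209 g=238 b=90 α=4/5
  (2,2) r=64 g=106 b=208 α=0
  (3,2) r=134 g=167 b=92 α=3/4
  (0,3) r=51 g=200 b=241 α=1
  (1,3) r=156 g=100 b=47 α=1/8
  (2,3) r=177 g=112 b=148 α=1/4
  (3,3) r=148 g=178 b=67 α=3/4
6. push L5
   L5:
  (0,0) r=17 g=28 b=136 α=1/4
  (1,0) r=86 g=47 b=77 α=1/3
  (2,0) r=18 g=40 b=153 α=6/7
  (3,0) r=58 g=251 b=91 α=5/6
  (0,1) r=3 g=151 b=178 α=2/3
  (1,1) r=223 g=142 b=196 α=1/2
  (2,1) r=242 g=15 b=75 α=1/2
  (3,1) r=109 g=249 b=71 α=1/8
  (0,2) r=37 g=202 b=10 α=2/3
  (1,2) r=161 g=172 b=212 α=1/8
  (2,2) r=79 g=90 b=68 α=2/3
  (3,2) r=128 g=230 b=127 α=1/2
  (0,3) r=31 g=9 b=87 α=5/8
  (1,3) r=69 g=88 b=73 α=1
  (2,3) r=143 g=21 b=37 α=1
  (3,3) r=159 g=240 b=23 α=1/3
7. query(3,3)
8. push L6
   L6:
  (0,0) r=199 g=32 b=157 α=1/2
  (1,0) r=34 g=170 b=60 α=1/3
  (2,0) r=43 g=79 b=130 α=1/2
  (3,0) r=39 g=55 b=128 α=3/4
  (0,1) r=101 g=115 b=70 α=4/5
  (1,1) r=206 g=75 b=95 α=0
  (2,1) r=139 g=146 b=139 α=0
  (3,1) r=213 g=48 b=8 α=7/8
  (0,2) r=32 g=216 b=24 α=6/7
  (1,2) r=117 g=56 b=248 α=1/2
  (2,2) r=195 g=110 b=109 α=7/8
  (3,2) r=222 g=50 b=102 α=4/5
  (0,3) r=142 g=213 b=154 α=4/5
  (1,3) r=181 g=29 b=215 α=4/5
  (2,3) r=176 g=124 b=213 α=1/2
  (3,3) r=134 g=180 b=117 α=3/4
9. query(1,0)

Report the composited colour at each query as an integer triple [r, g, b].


query (0,0) [L1,L2] — begin 0,0,0
L1 α=7/8: [49/4, 1267/8, 651/4]
L2 α=2/3: [1345/12, 4307/24, 2539/12]
→ [112, 179, 212]

(3,3) stack=L1,L2,L3,L4,L5; from [0,0,0]:
+L1 (α=3/8) → [207/8, 147/8, 45]
+L2 (α=1/3) → [911/12, 439/12, 97/3]
+L3 (α=1/3) → [1247/18, 577/18, 281/9]
+L4 (α=3/4) → [9239/72, 10189/72, 1045/18]
+L5 (α=1/3) → [14963/108, 18829/108, 1252/27]
→ [139, 174, 46]

query (1,0) [L1,L2,L3,L4,L5,L6] — begin 0,0,0
L1 α=3/7: [312/7, 24/7, 621/7]
L2 α=3/4: [1551/28, 33/14, 873/28]
L3 α=1/3: [1329/14, 103/21, 1223/42]
L4 α=3/7: [7425/49, 11311/147, 14542/147]
L5 α=1/3: [19064/147, 29531/441, 40403/441]
L6 α=1/3: [43126/441, 134032/1323, 107266/1323]
= [98, 101, 81]


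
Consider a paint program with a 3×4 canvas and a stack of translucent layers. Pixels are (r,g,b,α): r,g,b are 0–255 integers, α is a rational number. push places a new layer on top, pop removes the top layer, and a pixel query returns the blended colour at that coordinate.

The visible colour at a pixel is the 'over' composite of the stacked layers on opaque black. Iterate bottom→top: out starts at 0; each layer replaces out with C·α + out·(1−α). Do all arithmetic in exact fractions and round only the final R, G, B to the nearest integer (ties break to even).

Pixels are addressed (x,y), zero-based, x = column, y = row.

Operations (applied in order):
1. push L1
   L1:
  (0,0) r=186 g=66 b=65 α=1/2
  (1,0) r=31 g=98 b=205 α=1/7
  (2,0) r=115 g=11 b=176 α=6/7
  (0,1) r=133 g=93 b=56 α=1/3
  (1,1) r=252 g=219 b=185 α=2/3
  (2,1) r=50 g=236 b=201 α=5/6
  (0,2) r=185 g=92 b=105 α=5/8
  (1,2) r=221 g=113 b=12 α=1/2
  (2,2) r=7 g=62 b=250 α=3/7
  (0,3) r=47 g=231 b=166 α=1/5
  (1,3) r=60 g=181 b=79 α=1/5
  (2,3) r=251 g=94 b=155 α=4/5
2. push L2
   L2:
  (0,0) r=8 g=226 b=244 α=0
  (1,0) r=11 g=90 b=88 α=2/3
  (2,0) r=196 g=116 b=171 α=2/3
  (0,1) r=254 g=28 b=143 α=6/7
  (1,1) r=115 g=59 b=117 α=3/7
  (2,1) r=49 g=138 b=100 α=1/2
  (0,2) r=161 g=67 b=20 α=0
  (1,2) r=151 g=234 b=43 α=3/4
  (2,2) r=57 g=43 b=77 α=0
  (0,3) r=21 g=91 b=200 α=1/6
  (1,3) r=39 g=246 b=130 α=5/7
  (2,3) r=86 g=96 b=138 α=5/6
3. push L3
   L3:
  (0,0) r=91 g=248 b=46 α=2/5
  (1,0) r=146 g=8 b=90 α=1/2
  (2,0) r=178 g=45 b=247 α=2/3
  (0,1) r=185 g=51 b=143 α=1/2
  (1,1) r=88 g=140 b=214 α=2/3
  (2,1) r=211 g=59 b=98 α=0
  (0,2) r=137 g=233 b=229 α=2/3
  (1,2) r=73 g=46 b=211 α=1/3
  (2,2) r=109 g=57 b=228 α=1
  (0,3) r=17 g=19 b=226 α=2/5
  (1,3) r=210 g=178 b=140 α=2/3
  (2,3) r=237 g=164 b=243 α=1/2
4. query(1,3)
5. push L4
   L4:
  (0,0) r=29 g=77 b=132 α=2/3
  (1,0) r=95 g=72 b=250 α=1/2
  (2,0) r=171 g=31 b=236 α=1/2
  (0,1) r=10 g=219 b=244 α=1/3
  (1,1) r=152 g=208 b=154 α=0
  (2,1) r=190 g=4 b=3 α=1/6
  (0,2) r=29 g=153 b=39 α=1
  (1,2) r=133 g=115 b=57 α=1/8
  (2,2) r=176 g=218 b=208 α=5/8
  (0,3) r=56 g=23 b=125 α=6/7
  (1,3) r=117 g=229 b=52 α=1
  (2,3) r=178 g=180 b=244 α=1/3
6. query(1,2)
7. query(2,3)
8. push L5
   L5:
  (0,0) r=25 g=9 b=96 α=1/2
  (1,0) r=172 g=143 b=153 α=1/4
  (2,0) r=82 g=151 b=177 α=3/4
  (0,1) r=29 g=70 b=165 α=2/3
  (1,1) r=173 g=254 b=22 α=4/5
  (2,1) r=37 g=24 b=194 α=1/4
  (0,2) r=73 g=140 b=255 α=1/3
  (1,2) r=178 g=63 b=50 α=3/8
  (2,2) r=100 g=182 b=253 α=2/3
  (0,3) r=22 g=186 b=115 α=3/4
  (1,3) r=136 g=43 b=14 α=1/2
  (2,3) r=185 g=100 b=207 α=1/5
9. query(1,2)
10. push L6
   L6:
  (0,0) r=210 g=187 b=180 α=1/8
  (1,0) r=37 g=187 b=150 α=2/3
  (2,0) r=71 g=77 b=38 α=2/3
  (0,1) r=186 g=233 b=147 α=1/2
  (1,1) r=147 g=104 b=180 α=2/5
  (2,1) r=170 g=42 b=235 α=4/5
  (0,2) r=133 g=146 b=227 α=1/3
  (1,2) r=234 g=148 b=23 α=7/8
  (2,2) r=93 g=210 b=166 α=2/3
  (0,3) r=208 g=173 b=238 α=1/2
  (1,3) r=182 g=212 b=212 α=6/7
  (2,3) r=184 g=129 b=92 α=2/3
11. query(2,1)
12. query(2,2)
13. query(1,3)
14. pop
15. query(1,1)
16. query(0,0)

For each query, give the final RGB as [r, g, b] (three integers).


(1,3) stack=L1,L2,L3; from [0,0,0]:
+L1 (α=1/5) → [12, 181/5, 79/5]
+L2 (α=5/7) → [219/7, 6512/35, 3408/35]
+L3 (α=2/3) → [1053/7, 6324/35, 13208/105]
= [150, 181, 126]

query (1,2) [L1,L2,L3,L4] — begin 0,0,0
+L1 (α=1/2) → [221/2, 113/2, 6]
+L2 (α=3/4) → [1127/8, 1517/8, 135/4]
+L3 (α=1/3) → [473/4, 567/4, 557/6]
+L4 (α=1/8) → [3843/32, 4429/32, 4241/48]
= [120, 138, 88]

(2,3) stack=L1,L2,L3,L4; from [0,0,0]:
after L1 α=4/5: [1004/5, 376/5, 124]
after L2 α=5/6: [1577/15, 1388/15, 407/3]
after L3 α=1/2: [2566/15, 1924/15, 568/3]
after L4 α=1/3: [7802/45, 6548/45, 1868/9]
rounded: [173, 146, 208]

(1,2) stack=L1,L2,L3,L4,L5; from [0,0,0]:
+L1 (α=1/2) → [221/2, 113/2, 6]
+L2 (α=3/4) → [1127/8, 1517/8, 135/4]
+L3 (α=1/3) → [473/4, 567/4, 557/6]
+L4 (α=1/8) → [3843/32, 4429/32, 4241/48]
+L5 (α=3/8) → [36303/256, 28193/256, 28405/384]
rounded: [142, 110, 74]

query (2,1) [L1,L2,L3,L4,L5,L6] — begin 0,0,0
L1 α=5/6: [125/3, 590/3, 335/2]
L2 α=1/2: [136/3, 502/3, 535/4]
L3 α=0: [136/3, 502/3, 535/4]
L4 α=1/6: [625/9, 1261/9, 2687/24]
L5 α=1/4: [184/3, 1333/12, 4239/32]
L6 α=4/5: [2224/15, 3349/60, 34319/160]
rounded: [148, 56, 214]

(2,2) stack=L1,L2,L3,L4,L5,L6; from [0,0,0]:
+L1 (α=3/7) → [3, 186/7, 750/7]
+L2 (α=0) → [3, 186/7, 750/7]
+L3 (α=1) → [109, 57, 228]
+L4 (α=5/8) → [1207/8, 1261/8, 431/2]
+L5 (α=2/3) → [2807/24, 1391/8, 481/2]
+L6 (α=2/3) → [7271/72, 4751/24, 1145/6]
rounded: [101, 198, 191]

at x=1,y=3 over L1,L2,L3,L4,L5,L6:
after L1 α=1/5: [12, 181/5, 79/5]
after L2 α=5/7: [219/7, 6512/35, 3408/35]
after L3 α=2/3: [1053/7, 6324/35, 13208/105]
after L4 α=1: [117, 229, 52]
after L5 α=1/2: [253/2, 136, 33]
after L6 α=6/7: [2437/14, 1408/7, 1305/7]
rounded: [174, 201, 186]

query (1,1) [L1,L2,L3,L4,L5] — begin 0,0,0
L1 α=2/3: [168, 146, 370/3]
L2 α=3/7: [1017/7, 761/7, 2533/21]
L3 α=2/3: [2249/21, 907/7, 11521/63]
L4 α=0: [2249/21, 907/7, 11521/63]
L5 α=4/5: [16781/105, 8019/35, 3413/63]
= [160, 229, 54]

query (0,0) [L1,L2,L3,L4,L5] — begin 0,0,0
L1 α=1/2: [93, 33, 65/2]
L2 α=0: [93, 33, 65/2]
L3 α=2/5: [461/5, 119, 379/10]
L4 α=2/3: [751/15, 91, 3019/30]
L5 α=1/2: [563/15, 50, 5899/60]
= [38, 50, 98]


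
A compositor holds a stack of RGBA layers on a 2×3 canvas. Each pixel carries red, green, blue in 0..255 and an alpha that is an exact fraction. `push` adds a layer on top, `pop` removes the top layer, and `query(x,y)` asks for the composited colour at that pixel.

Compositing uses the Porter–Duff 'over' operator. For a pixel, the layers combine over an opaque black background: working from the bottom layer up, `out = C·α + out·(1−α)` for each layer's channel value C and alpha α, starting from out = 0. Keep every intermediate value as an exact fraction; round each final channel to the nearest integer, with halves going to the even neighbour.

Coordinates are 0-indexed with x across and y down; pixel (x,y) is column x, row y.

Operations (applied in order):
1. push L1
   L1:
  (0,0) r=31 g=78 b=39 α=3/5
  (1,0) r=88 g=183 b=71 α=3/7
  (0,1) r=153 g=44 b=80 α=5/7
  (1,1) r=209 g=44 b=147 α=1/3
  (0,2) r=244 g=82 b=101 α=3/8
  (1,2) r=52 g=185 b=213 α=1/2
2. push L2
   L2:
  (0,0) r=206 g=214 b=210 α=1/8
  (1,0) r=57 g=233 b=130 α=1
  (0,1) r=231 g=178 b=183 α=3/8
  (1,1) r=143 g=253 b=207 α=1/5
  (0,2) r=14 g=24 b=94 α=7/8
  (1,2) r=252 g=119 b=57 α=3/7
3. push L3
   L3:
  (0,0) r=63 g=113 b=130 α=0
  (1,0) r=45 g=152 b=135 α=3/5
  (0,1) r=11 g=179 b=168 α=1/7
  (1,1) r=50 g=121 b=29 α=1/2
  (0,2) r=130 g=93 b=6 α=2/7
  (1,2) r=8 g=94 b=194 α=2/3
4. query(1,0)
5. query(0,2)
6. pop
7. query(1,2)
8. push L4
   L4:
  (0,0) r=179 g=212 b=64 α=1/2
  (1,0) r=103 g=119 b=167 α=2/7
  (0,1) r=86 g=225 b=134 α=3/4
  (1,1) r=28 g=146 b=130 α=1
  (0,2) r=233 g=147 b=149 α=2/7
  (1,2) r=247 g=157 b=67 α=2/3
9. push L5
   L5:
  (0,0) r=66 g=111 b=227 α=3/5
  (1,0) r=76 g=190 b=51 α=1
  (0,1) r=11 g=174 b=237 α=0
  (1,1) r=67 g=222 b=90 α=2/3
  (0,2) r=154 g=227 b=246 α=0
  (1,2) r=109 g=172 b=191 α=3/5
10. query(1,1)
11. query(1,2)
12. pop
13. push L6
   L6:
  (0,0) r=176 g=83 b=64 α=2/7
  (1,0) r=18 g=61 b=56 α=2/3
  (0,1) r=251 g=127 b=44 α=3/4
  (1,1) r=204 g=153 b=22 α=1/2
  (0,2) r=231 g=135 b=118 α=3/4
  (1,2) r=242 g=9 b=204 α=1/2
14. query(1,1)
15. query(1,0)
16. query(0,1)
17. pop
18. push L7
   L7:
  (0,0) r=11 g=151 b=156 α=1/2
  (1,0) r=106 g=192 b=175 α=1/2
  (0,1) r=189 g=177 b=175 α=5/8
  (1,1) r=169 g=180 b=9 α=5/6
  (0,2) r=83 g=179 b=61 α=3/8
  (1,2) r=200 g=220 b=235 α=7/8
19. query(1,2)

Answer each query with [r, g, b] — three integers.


query (1,0) [L1,L2,L3] — begin 0,0,0
after L1 α=3/7: [264/7, 549/7, 213/7]
after L2 α=1: [57, 233, 130]
after L3 α=3/5: [249/5, 922/5, 133]
→ [50, 184, 133]

query (0,2) [L1,L2,L3] — begin 0,0,0
+L1 (α=3/8) → [183/2, 123/4, 303/8]
+L2 (α=7/8) → [379/16, 795/32, 5567/64]
+L3 (α=2/7) → [865/16, 9927/224, 28603/448]
= [54, 44, 64]

(1,2) stack=L1,L2; from [0,0,0]:
after L1 α=1/2: [26, 185/2, 213/2]
after L2 α=3/7: [860/7, 727/7, 597/7]
rounded: [123, 104, 85]

query (1,1) [L1,L2,L4,L5] — begin 0,0,0
after L1 α=1/3: [209/3, 44/3, 49]
after L2 α=1/5: [253/3, 187/3, 403/5]
after L4 α=1: [28, 146, 130]
after L5 α=2/3: [54, 590/3, 310/3]
= [54, 197, 103]

(1,2) stack=L1,L2,L4,L5; from [0,0,0]:
L1 α=1/2: [26, 185/2, 213/2]
L2 α=3/7: [860/7, 727/7, 597/7]
L4 α=2/3: [4318/21, 975/7, 1535/21]
L5 α=3/5: [15503/105, 5562/35, 15103/105]
rounded: [148, 159, 144]

(1,1) stack=L1,L2,L4,L6; from [0,0,0]:
after L1 α=1/3: [209/3, 44/3, 49]
after L2 α=1/5: [253/3, 187/3, 403/5]
after L4 α=1: [28, 146, 130]
after L6 α=1/2: [116, 299/2, 76]
= [116, 150, 76]

(1,0) stack=L1,L2,L4,L6; from [0,0,0]:
after L1 α=3/7: [264/7, 549/7, 213/7]
after L2 α=1: [57, 233, 130]
after L4 α=2/7: [491/7, 1403/7, 984/7]
after L6 α=2/3: [743/21, 2257/21, 1768/21]
= [35, 107, 84]

(0,1) stack=L1,L2,L4,L6; from [0,0,0]:
+L1 (α=5/7) → [765/7, 220/7, 400/7]
+L2 (α=3/8) → [2169/14, 2419/28, 5843/56]
+L4 (α=3/4) → [5781/56, 21319/112, 28355/224]
+L6 (α=3/4) → [47949/224, 63991/448, 57923/896]
= [214, 143, 65]

at x=1,y=2 over L1,L2,L4,L7:
after L1 α=1/2: [26, 185/2, 213/2]
after L2 α=3/7: [860/7, 727/7, 597/7]
after L4 α=2/3: [4318/21, 975/7, 1535/21]
after L7 α=7/8: [16859/84, 11755/56, 4510/21]
→ [201, 210, 215]


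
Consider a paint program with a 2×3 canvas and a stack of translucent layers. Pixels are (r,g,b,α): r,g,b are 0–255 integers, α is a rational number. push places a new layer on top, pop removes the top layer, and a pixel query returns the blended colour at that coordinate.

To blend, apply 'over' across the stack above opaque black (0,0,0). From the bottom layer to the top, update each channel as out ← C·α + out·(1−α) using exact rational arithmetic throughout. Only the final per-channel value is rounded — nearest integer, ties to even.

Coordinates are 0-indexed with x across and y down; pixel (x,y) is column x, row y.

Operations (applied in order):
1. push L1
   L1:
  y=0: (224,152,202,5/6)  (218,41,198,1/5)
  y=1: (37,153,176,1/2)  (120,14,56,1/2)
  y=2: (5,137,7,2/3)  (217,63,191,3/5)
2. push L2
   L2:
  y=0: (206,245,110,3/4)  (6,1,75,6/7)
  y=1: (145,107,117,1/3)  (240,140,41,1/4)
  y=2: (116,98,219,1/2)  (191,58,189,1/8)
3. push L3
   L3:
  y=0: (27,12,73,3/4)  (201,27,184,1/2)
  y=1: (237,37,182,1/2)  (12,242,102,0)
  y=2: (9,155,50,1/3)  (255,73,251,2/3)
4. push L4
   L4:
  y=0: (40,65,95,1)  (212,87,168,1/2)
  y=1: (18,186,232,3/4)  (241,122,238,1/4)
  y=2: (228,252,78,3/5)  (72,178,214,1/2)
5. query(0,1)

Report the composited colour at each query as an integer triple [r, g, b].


at x=0,y=1 over L1,L2,L3,L4:
L1 α=1/2: [37/2, 153/2, 88]
L2 α=1/3: [182/3, 260/3, 293/3]
L3 α=1/2: [893/6, 371/6, 839/6]
L4 α=3/4: [1217/24, 3719/24, 5015/24]
→ [51, 155, 209]


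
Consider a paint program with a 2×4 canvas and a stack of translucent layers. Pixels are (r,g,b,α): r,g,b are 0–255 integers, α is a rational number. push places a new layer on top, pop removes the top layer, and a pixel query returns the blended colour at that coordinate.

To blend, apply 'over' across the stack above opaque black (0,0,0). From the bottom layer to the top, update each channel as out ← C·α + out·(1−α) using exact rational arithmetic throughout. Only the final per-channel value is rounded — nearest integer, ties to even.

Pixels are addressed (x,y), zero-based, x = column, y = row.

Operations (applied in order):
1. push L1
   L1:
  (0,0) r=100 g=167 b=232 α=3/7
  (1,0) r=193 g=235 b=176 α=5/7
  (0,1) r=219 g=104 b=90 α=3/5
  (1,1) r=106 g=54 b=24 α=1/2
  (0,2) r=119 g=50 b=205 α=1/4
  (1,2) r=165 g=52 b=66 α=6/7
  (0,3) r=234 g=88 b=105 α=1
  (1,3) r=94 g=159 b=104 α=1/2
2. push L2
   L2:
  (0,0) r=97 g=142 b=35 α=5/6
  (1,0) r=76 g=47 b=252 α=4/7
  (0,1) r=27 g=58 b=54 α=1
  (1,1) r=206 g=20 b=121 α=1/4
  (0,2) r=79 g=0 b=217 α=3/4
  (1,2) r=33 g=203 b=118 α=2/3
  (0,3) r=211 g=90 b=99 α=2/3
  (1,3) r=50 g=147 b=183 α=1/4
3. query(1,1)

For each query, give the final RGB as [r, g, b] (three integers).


(1,1) stack=L1,L2; from [0,0,0]:
after L1 α=1/2: [53, 27, 12]
after L2 α=1/4: [365/4, 101/4, 157/4]
= [91, 25, 39]


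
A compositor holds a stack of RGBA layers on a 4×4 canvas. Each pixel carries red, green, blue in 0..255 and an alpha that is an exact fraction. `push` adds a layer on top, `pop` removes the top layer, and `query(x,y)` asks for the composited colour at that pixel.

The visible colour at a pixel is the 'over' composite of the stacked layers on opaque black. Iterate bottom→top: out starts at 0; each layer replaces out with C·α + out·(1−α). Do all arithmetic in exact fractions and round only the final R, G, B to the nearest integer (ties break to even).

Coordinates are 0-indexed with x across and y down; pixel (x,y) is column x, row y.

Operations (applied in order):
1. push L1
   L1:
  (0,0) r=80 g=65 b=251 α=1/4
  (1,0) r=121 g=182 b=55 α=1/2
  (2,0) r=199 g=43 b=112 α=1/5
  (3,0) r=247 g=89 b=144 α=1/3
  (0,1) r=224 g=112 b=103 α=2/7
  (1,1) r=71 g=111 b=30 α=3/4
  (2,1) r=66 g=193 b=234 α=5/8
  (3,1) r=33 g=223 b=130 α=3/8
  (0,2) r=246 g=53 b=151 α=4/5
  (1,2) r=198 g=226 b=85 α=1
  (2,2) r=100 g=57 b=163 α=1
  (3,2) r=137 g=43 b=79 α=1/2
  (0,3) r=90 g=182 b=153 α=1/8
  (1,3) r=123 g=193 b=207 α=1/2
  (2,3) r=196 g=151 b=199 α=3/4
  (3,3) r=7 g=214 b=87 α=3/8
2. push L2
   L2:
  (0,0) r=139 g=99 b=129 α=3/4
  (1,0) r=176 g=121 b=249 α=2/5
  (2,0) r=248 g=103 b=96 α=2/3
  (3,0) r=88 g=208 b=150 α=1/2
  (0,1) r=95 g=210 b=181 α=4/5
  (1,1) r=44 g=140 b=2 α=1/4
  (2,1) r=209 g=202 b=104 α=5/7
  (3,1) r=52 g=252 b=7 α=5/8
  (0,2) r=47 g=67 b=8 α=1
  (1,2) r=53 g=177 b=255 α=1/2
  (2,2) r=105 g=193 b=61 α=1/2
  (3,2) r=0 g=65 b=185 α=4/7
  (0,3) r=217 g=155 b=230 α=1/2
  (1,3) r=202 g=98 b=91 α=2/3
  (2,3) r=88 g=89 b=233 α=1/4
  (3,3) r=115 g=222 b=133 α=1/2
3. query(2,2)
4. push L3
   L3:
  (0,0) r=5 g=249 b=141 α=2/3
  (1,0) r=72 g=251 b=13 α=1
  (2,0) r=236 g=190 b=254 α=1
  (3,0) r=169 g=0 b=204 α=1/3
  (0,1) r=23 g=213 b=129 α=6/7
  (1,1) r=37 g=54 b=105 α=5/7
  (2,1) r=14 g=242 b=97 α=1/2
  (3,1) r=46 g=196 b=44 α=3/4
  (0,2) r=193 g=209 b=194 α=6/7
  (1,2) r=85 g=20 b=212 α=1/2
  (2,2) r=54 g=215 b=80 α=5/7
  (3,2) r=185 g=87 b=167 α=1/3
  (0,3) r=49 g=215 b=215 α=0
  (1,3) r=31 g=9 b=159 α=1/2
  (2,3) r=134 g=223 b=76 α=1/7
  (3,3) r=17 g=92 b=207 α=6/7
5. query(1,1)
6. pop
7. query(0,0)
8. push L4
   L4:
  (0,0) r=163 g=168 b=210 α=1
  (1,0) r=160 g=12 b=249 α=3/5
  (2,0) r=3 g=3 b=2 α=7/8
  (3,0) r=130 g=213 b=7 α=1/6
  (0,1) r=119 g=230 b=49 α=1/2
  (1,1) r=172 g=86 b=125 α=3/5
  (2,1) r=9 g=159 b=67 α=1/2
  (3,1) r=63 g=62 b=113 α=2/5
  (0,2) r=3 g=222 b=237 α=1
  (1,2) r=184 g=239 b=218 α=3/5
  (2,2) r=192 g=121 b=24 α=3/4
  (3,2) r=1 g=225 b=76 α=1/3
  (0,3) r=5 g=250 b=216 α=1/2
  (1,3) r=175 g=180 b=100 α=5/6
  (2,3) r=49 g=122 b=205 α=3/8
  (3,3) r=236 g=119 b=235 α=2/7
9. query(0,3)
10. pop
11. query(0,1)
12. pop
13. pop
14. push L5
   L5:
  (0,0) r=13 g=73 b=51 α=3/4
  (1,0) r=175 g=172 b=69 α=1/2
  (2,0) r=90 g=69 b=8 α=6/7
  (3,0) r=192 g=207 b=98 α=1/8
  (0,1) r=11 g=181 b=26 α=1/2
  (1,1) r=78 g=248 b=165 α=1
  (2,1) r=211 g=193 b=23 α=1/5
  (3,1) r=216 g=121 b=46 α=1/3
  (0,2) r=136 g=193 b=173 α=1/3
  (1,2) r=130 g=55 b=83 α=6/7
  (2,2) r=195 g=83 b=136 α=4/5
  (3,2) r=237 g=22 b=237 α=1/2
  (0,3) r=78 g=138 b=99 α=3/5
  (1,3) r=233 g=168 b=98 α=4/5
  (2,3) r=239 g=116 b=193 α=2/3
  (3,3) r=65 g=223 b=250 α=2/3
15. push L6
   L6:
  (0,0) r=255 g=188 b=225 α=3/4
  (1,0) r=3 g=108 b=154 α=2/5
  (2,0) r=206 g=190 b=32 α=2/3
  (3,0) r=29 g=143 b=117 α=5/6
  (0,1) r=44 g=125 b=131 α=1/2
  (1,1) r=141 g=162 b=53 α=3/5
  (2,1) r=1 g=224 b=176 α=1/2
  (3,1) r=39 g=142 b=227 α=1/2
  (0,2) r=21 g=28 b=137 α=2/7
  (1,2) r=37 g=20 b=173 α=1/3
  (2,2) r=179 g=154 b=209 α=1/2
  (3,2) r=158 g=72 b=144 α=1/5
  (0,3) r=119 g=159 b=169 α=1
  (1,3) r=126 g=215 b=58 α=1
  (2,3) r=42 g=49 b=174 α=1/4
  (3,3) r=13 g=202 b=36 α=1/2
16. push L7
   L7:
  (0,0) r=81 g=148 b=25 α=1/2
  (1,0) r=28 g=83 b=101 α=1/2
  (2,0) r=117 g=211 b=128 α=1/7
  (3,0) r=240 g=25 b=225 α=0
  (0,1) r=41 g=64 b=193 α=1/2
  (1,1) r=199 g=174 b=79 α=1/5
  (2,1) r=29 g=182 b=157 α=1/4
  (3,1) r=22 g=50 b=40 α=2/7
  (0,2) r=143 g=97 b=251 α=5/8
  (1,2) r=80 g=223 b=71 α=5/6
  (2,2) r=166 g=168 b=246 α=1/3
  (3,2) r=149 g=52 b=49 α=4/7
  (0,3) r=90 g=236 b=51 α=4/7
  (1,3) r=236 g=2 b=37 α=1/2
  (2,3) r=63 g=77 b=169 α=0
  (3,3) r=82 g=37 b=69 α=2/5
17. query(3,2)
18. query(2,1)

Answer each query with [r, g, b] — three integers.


(2,2) stack=L1,L2; from [0,0,0]:
+L1 (α=1) → [100, 57, 163]
+L2 (α=1/2) → [205/2, 125, 112]
= [102, 125, 112]

(1,1) stack=L1,L2,L3; from [0,0,0]:
+L1 (α=3/4) → [213/4, 333/4, 45/2]
+L2 (α=1/4) → [815/16, 1559/16, 139/8]
+L3 (α=5/7) → [2295/56, 3719/56, 2239/28]
→ [41, 66, 80]

at x=0,y=0 over L1,L2:
L1 α=1/4: [20, 65/4, 251/4]
L2 α=3/4: [437/4, 1253/16, 1799/16]
rounded: [109, 78, 112]

(0,3) stack=L1,L2,L4; from [0,0,0]:
+L1 (α=1/8) → [45/4, 91/4, 153/8]
+L2 (α=1/2) → [913/8, 711/8, 1993/16]
+L4 (α=1/2) → [953/16, 2711/16, 5449/32]
= [60, 169, 170]

(0,1) stack=L1,L2; from [0,0,0]:
L1 α=2/7: [64, 32, 206/7]
L2 α=4/5: [444/5, 872/5, 5274/35]
→ [89, 174, 151]

(3,2) stack=L5,L6,L7; from [0,0,0]:
L5 α=1/2: [237/2, 11, 237/2]
L6 α=1/5: [632/5, 116/5, 618/5]
L7 α=4/7: [4876/35, 1388/35, 2834/35]
rounded: [139, 40, 81]

(2,1) stack=L5,L6,L7; from [0,0,0]:
L5 α=1/5: [211/5, 193/5, 23/5]
L6 α=1/2: [108/5, 1313/10, 903/10]
L7 α=1/4: [469/20, 5759/40, 4279/40]
rounded: [23, 144, 107]


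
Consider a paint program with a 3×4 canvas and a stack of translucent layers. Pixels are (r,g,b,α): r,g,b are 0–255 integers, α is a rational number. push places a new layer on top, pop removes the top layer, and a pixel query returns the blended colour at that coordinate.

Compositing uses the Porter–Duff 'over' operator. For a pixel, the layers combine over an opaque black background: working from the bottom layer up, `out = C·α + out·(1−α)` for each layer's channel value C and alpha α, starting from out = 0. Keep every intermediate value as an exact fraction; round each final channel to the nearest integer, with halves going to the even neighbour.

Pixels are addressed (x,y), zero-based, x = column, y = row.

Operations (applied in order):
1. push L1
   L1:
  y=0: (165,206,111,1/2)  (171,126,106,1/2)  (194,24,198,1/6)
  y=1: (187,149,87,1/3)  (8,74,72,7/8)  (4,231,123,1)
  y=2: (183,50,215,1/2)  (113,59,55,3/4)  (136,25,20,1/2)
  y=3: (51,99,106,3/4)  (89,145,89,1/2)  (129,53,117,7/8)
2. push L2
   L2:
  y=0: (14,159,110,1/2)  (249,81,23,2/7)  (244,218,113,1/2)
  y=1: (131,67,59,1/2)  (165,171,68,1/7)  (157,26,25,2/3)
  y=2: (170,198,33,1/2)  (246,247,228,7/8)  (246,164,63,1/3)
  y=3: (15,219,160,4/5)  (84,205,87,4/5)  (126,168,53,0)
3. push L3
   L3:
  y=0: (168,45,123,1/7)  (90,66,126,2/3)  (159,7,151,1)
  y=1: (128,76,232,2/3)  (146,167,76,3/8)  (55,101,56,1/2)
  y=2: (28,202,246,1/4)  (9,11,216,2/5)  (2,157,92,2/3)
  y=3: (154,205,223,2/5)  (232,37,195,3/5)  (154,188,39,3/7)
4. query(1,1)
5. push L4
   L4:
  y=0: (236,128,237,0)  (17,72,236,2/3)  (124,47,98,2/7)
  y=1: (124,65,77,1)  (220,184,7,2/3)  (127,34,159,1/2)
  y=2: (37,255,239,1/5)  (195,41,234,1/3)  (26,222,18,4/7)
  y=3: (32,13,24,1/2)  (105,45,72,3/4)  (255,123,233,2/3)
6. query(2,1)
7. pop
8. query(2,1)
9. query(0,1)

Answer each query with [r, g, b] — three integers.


(1,1) stack=L1,L2,L3; from [0,0,0]:
after L1 α=7/8: [7, 259/4, 63]
after L2 α=1/7: [207/7, 1119/14, 446/7]
after L3 α=3/8: [4101/56, 12609/112, 1913/28]
rounded: [73, 113, 68]

(2,1) stack=L1,L2,L3,L4; from [0,0,0]:
after L1 α=1: [4, 231, 123]
after L2 α=2/3: [106, 283/3, 173/3]
after L3 α=1/2: [161/2, 293/3, 341/6]
after L4 α=1/2: [415/4, 395/6, 1295/12]
→ [104, 66, 108]

query (2,1) [L1,L2,L3] — begin 0,0,0
after L1 α=1: [4, 231, 123]
after L2 α=2/3: [106, 283/3, 173/3]
after L3 α=1/2: [161/2, 293/3, 341/6]
= [80, 98, 57]

(0,1) stack=L1,L2,L3; from [0,0,0]:
L1 α=1/3: [187/3, 149/3, 29]
L2 α=1/2: [290/3, 175/3, 44]
L3 α=2/3: [1058/9, 631/9, 508/3]
= [118, 70, 169]


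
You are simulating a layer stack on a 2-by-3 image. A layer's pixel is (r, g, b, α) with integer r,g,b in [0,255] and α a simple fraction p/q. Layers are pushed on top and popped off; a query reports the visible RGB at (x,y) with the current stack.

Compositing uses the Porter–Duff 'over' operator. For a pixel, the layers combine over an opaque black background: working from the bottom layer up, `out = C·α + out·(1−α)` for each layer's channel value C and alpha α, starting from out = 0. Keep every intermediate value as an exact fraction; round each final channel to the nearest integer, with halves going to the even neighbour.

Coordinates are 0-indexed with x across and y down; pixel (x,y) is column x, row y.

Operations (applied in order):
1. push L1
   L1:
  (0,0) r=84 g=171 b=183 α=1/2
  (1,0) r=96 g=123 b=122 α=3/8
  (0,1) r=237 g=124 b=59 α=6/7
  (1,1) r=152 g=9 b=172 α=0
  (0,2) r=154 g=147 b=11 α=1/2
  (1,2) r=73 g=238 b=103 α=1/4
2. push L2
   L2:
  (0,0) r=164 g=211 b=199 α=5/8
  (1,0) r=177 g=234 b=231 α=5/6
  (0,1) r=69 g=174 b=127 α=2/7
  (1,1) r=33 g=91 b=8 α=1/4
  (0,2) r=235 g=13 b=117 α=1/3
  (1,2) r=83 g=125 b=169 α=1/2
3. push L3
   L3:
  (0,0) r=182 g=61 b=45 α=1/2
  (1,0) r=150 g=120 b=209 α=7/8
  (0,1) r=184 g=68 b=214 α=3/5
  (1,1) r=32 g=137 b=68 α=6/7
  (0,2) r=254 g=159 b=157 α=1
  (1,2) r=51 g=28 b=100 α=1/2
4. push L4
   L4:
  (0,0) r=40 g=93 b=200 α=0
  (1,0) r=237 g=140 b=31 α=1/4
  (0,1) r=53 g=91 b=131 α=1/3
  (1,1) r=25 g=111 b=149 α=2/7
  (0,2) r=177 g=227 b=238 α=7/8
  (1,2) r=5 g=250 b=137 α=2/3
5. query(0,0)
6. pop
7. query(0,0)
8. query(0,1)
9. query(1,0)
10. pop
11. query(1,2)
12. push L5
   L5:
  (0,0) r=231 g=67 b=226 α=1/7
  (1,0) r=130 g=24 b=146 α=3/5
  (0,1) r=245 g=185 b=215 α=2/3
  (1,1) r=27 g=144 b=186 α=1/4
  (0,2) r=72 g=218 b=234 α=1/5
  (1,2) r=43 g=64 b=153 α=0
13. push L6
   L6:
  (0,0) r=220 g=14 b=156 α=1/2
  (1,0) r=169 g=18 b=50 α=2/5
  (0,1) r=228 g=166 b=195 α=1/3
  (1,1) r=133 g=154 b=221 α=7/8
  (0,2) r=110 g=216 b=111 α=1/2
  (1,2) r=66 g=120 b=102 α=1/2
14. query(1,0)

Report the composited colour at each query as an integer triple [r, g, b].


(0,0) stack=L1,L2,L3,L4; from [0,0,0]:
L1 α=1/2: [42, 171/2, 183/2]
L2 α=5/8: [473/4, 2623/16, 2539/16]
L3 α=1/2: [1201/8, 3599/32, 3259/32]
L4 α=0: [1201/8, 3599/32, 3259/32]
= [150, 112, 102]

at x=0,y=0 over L1,L2,L3:
+L1 (α=1/2) → [42, 171/2, 183/2]
+L2 (α=5/8) → [473/4, 2623/16, 2539/16]
+L3 (α=1/2) → [1201/8, 3599/32, 3259/32]
rounded: [150, 112, 102]

at x=0,y=1 over L1,L2,L3:
+L1 (α=6/7) → [1422/7, 744/7, 354/7]
+L2 (α=2/7) → [8076/49, 6156/49, 3548/49]
+L3 (α=3/5) → [8640/49, 22308/245, 38554/245]
= [176, 91, 157]

query (1,0) [L1,L2,L3] — begin 0,0,0
L1 α=3/8: [36, 369/8, 183/4]
L2 α=5/6: [307/2, 3243/16, 1601/8]
L3 α=7/8: [2407/16, 16683/128, 13305/64]
= [150, 130, 208]

(1,2) stack=L1,L2; from [0,0,0]:
+L1 (α=1/4) → [73/4, 119/2, 103/4]
+L2 (α=1/2) → [405/8, 369/4, 779/8]
rounded: [51, 92, 97]

at x=1,y=0 over L1,L2,L5,L6:
L1 α=3/8: [36, 369/8, 183/4]
L2 α=5/6: [307/2, 3243/16, 1601/8]
L5 α=3/5: [697/5, 3819/40, 3353/20]
L6 α=2/5: [3781/25, 12897/200, 12059/100]
rounded: [151, 64, 121]


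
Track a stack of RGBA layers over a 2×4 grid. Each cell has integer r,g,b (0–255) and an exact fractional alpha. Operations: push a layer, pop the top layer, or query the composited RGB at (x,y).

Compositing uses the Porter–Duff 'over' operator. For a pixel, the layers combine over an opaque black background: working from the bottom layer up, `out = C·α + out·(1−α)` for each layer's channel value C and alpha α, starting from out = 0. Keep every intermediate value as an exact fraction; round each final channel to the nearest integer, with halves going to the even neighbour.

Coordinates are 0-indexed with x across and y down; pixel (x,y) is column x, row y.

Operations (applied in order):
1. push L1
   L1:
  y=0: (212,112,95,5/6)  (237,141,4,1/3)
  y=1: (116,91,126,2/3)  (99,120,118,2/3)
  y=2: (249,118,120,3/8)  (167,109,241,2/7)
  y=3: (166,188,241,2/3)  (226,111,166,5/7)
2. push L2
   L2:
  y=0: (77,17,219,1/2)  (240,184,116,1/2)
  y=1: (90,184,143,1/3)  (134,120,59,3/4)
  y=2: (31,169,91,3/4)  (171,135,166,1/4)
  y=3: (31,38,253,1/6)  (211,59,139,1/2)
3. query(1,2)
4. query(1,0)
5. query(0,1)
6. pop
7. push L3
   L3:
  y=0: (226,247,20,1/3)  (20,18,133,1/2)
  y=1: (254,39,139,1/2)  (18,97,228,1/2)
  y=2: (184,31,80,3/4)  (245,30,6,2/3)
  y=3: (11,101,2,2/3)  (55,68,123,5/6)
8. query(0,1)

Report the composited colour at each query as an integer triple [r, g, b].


(1,2) stack=L1,L2; from [0,0,0]:
L1 α=2/7: [334/7, 218/7, 482/7]
L2 α=1/4: [2199/28, 1599/28, 652/7]
rounded: [79, 57, 93]

(1,0) stack=L1,L2; from [0,0,0]:
after L1 α=1/3: [79, 47, 4/3]
after L2 α=1/2: [319/2, 231/2, 176/3]
→ [160, 116, 59]

query (0,1) [L1,L2] — begin 0,0,0
+L1 (α=2/3) → [232/3, 182/3, 84]
+L2 (α=1/3) → [734/9, 916/9, 311/3]
→ [82, 102, 104]

at x=0,y=1 over L1,L3:
+L1 (α=2/3) → [232/3, 182/3, 84]
+L3 (α=1/2) → [497/3, 299/6, 223/2]
= [166, 50, 112]


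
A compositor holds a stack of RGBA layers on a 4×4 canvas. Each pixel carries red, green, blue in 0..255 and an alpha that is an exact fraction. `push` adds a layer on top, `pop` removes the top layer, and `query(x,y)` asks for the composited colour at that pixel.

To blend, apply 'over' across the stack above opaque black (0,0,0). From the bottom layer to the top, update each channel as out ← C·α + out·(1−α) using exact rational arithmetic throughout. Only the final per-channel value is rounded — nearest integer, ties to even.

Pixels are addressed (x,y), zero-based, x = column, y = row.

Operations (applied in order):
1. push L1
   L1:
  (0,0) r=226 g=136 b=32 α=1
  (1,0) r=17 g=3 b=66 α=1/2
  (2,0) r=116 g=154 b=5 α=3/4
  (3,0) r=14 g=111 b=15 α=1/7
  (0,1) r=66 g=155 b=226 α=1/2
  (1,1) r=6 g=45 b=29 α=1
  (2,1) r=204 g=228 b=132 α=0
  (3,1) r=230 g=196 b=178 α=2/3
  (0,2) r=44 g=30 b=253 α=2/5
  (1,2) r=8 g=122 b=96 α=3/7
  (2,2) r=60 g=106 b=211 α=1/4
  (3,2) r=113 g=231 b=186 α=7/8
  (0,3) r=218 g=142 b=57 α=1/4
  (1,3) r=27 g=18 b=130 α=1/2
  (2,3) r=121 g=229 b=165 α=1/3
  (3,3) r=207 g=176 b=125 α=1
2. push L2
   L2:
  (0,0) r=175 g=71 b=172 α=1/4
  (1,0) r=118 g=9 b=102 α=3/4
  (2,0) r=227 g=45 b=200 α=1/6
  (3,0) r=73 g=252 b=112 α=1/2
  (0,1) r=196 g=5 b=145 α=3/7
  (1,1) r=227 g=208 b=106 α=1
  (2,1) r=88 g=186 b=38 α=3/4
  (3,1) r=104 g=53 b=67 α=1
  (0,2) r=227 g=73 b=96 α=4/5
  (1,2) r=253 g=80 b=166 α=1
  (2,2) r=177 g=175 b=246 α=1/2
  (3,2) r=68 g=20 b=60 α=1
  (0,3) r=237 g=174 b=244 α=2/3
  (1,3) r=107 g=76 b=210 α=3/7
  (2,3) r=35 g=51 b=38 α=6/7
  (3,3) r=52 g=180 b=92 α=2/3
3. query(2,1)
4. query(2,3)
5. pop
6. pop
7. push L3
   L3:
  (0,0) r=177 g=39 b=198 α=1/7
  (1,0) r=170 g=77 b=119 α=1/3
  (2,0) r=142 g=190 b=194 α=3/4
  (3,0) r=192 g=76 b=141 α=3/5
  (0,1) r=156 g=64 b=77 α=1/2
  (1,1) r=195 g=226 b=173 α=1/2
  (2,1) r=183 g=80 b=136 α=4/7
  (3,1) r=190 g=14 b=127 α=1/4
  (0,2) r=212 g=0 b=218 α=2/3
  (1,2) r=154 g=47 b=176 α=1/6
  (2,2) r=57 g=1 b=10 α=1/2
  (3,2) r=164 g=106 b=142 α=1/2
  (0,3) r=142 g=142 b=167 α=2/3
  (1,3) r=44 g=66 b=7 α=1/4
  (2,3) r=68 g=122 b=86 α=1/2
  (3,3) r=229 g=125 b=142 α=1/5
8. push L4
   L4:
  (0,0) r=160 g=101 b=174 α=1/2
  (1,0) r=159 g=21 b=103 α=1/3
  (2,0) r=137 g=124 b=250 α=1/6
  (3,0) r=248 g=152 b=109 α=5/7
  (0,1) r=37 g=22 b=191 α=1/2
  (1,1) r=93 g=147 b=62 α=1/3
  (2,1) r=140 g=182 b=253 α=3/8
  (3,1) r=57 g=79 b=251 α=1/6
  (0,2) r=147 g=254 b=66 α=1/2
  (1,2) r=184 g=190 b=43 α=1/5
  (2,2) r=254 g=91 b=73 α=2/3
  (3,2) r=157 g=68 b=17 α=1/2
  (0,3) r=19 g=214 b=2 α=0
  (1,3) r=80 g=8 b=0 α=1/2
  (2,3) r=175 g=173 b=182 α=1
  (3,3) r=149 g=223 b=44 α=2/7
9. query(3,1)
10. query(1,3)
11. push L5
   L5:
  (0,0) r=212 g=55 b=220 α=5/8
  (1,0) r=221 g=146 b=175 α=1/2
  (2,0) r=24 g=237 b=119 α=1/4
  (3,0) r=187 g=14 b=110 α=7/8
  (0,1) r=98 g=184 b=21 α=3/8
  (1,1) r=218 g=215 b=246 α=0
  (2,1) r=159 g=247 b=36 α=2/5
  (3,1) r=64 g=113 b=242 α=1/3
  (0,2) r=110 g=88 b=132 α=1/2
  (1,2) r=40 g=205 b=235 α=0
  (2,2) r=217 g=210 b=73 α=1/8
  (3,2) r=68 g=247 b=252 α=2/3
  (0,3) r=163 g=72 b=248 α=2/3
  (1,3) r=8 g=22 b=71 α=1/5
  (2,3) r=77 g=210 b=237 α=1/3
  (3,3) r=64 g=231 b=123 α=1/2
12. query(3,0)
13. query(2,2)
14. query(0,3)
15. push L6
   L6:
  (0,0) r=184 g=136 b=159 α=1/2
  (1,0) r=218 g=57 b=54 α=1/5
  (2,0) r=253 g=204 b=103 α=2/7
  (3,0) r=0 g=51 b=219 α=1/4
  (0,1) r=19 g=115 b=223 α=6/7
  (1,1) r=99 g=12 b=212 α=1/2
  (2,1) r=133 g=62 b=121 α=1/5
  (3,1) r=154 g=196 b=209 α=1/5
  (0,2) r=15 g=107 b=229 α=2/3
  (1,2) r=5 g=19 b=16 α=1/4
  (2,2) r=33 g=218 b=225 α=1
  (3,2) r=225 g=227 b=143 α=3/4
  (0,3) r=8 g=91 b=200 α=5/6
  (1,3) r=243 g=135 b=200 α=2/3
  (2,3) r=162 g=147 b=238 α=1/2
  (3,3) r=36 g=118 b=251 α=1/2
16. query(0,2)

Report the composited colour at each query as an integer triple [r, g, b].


at x=2,y=1 over L1,L2:
L1 α=0: [0, 0, 0]
L2 α=3/4: [66, 279/2, 57/2]
→ [66, 140, 28]

at x=2,y=3 over L1,L2:
L1 α=1/3: [121/3, 229/3, 55]
L2 α=6/7: [751/21, 1147/21, 283/7]
rounded: [36, 55, 40]

(3,1) stack=L3,L4; from [0,0,0]:
L3 α=1/4: [95/2, 7/2, 127/4]
L4 α=1/6: [589/12, 193/12, 1639/24]
= [49, 16, 68]

(1,3) stack=L3,L4; from [0,0,0]:
L3 α=1/4: [11, 33/2, 7/4]
L4 α=1/2: [91/2, 49/4, 7/8]
→ [46, 12, 1]

query (3,0) [L3,L4,L5] — begin 0,0,0
L3 α=3/5: [576/5, 228/5, 423/5]
L4 α=5/7: [7352/35, 608/5, 3571/35]
L5 α=7/8: [53167/280, 549/20, 30521/280]
→ [190, 27, 109]

at x=2,y=2 over L3,L4,L5:
after L3 α=1/2: [57/2, 1/2, 5]
after L4 α=2/3: [1073/6, 365/6, 151/3]
after L5 α=1/8: [8813/48, 3815/48, 319/6]
rounded: [184, 79, 53]

at x=0,y=3 over L3,L4,L5:
+L3 (α=2/3) → [284/3, 284/3, 334/3]
+L4 (α=0) → [284/3, 284/3, 334/3]
+L5 (α=2/3) → [1262/9, 716/9, 1822/9]
→ [140, 80, 202]

query (0,2) [L3,L4,L5,L6] — begin 0,0,0
L3 α=2/3: [424/3, 0, 436/3]
L4 α=1/2: [865/6, 127, 317/3]
L5 α=1/2: [1525/12, 215/2, 713/6]
L6 α=2/3: [1885/36, 643/6, 3461/18]
= [52, 107, 192]


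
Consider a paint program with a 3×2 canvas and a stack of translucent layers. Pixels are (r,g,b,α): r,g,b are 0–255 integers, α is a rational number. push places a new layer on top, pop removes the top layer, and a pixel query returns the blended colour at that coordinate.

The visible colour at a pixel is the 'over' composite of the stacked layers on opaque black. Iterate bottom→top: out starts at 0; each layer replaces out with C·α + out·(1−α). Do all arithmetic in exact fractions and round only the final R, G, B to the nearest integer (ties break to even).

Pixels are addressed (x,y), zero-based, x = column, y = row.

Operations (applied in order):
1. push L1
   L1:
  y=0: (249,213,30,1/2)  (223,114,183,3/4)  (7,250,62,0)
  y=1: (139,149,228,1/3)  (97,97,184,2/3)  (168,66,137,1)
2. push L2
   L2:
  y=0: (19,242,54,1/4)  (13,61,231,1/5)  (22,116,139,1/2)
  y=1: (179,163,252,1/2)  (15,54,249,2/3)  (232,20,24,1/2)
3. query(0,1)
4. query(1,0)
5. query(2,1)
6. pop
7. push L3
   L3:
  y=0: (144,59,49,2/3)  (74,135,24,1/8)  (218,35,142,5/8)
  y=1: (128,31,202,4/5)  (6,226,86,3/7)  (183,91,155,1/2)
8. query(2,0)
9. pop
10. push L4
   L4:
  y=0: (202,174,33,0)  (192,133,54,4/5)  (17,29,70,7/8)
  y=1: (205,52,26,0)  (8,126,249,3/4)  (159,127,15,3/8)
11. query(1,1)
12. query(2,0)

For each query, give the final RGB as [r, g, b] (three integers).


(0,1) stack=L1,L2; from [0,0,0]:
after L1 α=1/3: [139/3, 149/3, 76]
after L2 α=1/2: [338/3, 319/3, 164]
rounded: [113, 106, 164]

query (1,0) [L1,L2] — begin 0,0,0
after L1 α=3/4: [669/4, 171/2, 549/4]
after L2 α=1/5: [682/5, 403/5, 156]
→ [136, 81, 156]

at x=2,y=1 over L1,L2:
L1 α=1: [168, 66, 137]
L2 α=1/2: [200, 43, 161/2]
→ [200, 43, 80]

query (2,0) [L1,L3] — begin 0,0,0
+L1 (α=0) → [0, 0, 0]
+L3 (α=5/8) → [545/4, 175/8, 355/4]
= [136, 22, 89]

at x=1,y=1 over L1,L4:
+L1 (α=2/3) → [194/3, 194/3, 368/3]
+L4 (α=3/4) → [133/6, 332/3, 2609/12]
→ [22, 111, 217]

at x=2,y=0 over L1,L4:
+L1 (α=0) → [0, 0, 0]
+L4 (α=7/8) → [119/8, 203/8, 245/4]
rounded: [15, 25, 61]
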